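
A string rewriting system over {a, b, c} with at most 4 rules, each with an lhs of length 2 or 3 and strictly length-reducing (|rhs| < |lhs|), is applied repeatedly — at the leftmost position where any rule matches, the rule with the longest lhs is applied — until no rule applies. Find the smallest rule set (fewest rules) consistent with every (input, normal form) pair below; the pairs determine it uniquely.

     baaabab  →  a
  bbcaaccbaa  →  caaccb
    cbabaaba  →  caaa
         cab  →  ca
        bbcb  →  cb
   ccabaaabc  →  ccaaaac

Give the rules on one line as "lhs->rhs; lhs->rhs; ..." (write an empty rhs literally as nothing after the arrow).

  | baaabab => baabab => babab => bbab => ab => a
  | bbcaaccbaa => caaccbaa => caaccba => caaccb
  | cbabaaba => cbbaaba => caaba => caaa
  | cab => ca

ab->a; ba->b; bb->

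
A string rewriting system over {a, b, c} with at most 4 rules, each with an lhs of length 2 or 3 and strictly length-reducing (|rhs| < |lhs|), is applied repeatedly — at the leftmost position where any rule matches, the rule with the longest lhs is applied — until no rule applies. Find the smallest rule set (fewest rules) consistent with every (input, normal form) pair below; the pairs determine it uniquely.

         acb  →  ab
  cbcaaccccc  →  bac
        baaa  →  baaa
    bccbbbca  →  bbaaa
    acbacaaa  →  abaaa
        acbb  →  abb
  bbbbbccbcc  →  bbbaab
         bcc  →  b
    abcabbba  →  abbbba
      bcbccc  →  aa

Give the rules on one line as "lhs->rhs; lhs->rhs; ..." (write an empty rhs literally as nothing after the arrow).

bbc->aa; ca->; cb->b; cc->

  | acb => ab
  | cbcaaccccc => bcaaccccc => baccccc => baccc => bac
  | baaa
  | bccbbbca => bbbbca => bbaaa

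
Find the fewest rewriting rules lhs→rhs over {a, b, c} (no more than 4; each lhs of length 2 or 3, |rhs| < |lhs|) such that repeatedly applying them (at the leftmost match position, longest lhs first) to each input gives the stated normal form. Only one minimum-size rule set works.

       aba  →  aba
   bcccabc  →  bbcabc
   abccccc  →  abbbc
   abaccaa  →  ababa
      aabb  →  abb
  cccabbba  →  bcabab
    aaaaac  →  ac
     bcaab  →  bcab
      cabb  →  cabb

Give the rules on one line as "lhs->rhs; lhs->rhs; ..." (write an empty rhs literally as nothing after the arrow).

  | aba
  | bcccabc => bbcabc
  | abccccc => abbccc => abbbc
  | abaccaa => ababaa => ababa

aa->a; bba->ab; cc->b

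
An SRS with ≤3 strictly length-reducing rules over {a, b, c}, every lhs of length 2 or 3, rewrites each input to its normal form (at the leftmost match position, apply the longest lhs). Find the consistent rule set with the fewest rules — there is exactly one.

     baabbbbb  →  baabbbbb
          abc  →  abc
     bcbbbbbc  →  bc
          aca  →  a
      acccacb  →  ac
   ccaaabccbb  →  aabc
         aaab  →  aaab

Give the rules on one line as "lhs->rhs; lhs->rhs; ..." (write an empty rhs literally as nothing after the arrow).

  | baabbbbb
  | abc
  | bcbbbbbc => bcbbbbc => bcbbbc => bcbbc => bcbc => bcc => bc
  | aca => a

ca->; cb->c; cc->c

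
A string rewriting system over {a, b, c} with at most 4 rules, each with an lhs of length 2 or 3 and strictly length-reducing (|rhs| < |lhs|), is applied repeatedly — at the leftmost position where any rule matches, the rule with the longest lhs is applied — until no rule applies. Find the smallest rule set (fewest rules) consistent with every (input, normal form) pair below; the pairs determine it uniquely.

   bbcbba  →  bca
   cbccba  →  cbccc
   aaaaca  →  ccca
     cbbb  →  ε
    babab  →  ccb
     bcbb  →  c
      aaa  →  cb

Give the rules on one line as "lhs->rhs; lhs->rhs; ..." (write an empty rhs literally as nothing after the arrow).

  | bbcbba => bbaa => bca
  | cbccba => cbccc
  | aaaaca => cbaca => ccca
  | cbbb => ab => ε

aaa->cb; ab->; ba->c; cbb->a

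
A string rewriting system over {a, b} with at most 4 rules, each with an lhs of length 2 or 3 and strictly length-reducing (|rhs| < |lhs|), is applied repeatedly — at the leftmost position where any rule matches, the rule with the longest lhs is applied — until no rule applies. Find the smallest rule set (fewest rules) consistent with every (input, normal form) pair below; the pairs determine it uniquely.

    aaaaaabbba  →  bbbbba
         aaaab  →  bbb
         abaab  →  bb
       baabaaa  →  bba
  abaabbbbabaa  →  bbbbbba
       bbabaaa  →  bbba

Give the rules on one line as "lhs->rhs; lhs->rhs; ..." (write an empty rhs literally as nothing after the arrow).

  | aaaaaabbba => bbaaabbba => bbaabbba => bbabbba => bbbbba
  | aaaab => bbab => bbb
  | abaab => baab => bab => bb
  | baabaaa => babaaa => bbaaa => bbaa => bba

aaa->bb; ab->b; baa->ba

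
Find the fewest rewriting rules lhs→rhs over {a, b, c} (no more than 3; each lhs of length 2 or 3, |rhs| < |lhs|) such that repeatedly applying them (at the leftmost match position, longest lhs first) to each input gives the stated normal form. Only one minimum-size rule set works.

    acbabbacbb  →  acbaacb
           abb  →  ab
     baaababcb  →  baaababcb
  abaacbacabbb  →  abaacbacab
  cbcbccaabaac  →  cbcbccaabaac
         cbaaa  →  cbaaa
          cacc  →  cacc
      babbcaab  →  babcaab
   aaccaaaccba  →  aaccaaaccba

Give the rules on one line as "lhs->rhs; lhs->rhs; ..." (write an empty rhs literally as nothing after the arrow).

  | acbabbacbb => acbaacbb => acbaacb
  | abb => ab
  | baaababcb
  | abaacbacabbb => abaacbacabb => abaacbacab

bb->b; bba->a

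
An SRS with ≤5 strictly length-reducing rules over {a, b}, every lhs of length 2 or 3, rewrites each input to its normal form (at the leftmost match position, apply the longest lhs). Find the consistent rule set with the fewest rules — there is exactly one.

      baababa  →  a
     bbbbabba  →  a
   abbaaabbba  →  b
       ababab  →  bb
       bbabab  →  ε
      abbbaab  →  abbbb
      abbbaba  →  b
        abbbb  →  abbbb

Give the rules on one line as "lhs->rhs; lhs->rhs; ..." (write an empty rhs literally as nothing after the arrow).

aa->b; ba->a; baa->b; bab->

  | baababa => bbaba => ba => a
  | bbbbabba => bbbba => bbba => bba => ba => a
  | abbaaabbba => abbabbba => abbba => abba => aba => aa => b
  | ababab => aab => bb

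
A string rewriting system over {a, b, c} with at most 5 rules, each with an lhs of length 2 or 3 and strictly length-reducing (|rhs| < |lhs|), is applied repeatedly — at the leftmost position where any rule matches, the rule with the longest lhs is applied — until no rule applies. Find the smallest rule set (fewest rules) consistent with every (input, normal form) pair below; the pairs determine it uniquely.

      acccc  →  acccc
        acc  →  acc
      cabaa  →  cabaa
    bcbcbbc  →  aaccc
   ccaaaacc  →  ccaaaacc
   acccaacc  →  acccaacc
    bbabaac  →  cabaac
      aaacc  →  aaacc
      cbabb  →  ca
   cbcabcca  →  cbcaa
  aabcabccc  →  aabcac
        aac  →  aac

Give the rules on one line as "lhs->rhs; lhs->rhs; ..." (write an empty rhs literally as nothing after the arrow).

bac->a; bb->c; bcb->aa; bcc->

  | acccc
  | acc
  | cabaa
  | bcbcbbc => aacbbc => aaccc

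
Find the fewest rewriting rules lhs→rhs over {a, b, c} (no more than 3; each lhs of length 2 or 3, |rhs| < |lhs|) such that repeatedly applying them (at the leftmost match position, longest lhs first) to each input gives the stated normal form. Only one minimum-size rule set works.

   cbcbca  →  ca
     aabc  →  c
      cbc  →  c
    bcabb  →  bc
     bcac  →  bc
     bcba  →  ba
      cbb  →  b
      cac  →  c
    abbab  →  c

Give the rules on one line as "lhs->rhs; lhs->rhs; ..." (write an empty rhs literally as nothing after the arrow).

ab->c; ac->; cb->

  | cbcbca => cbca => ca
  | aabc => acc => c
  | cbc => c
  | bcabb => bccb => bc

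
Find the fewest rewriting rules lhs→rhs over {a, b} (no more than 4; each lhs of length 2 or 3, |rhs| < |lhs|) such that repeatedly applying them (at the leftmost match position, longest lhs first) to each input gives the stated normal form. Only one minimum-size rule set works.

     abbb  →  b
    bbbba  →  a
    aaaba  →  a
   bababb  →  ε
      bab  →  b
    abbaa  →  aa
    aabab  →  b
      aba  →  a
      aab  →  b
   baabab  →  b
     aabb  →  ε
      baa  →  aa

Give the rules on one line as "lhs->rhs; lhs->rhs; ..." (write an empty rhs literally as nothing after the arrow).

  | abbb => bbb => b
  | bbbba => bba => a
  | aaaba => aaba => aba => ba => a
  | bababb => ababb => babb => abb => bb => ε

ab->b; ba->a; bb->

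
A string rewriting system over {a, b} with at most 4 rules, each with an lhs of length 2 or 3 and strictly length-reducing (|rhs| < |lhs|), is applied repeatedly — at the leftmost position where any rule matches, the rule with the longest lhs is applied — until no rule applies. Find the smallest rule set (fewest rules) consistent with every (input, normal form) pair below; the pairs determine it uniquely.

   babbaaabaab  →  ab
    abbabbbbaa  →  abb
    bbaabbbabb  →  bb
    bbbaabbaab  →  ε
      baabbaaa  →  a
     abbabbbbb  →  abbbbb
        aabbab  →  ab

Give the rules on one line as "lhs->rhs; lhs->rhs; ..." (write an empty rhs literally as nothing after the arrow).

aa->a; ba->; bab->

  | babbaaabaab => baaabaab => aabaab => abaab => aab => ab
  | abbabbbbaa => abbbbaa => abbba => abb
  | bbaabbbabb => babbbabb => bbabb => bb
  | bbbaabbaab => bbabbaab => bbaab => bab => ε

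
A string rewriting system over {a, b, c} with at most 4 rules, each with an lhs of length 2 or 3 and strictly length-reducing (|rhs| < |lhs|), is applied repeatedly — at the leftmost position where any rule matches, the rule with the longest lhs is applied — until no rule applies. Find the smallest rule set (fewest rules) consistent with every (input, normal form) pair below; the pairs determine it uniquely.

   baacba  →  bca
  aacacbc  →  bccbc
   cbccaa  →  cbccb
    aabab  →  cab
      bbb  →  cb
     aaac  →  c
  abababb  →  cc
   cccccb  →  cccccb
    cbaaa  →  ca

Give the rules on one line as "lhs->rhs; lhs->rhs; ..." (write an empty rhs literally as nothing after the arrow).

aa->b; ac->c; ba->a; bb->c

  | baacba => aacba => bcba => bca
  | aacacbc => bcacbc => bccbc
  | cbccaa => cbccb
  | aabab => bbab => cab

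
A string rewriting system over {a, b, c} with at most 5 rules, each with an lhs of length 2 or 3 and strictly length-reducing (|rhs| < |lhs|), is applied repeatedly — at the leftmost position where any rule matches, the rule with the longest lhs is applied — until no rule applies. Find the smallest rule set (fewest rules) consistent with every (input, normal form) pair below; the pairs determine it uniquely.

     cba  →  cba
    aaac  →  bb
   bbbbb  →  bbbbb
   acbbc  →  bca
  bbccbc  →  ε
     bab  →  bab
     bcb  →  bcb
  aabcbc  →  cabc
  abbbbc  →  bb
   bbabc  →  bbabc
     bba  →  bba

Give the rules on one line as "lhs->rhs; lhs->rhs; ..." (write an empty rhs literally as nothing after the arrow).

  | cba
  | aaac => bac => bb
  | bbbbb
  | acbbc => bbbc => bca

aa->b; ac->b; bbc->ca; cca->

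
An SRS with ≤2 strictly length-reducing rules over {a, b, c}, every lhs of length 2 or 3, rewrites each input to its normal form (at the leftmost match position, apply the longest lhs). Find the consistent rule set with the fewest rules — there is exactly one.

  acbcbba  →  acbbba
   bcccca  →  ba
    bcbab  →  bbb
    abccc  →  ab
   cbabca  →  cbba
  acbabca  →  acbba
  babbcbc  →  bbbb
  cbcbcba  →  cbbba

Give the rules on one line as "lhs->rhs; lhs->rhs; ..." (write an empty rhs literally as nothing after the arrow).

  | acbcbba => acbbba
  | bcccca => bccca => bcca => bca => ba
  | bcbab => bbab => bbb
  | abccc => abcc => abc => ab

bab->bb; bc->b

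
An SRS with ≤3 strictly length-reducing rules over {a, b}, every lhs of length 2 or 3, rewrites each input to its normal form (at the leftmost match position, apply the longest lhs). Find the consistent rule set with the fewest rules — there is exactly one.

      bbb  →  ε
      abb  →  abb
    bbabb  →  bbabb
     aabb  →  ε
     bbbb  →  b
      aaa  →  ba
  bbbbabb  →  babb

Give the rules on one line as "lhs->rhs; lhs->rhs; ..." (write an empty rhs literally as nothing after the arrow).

aa->b; bbb->

  | bbb => ε
  | abb
  | bbabb
  | aabb => bbb => ε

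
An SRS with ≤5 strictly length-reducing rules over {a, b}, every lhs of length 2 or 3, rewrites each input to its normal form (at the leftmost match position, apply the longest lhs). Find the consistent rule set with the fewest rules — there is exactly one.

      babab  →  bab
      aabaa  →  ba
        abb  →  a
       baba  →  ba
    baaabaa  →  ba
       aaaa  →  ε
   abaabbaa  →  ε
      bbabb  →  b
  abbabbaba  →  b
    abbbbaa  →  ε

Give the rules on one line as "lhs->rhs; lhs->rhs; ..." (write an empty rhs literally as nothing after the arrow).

  | babab => bab
  | aabaa => bbaa => aaa => ba
  | abb => a
  | baba => ba

aa->b; aba->a; bb->; bba->aa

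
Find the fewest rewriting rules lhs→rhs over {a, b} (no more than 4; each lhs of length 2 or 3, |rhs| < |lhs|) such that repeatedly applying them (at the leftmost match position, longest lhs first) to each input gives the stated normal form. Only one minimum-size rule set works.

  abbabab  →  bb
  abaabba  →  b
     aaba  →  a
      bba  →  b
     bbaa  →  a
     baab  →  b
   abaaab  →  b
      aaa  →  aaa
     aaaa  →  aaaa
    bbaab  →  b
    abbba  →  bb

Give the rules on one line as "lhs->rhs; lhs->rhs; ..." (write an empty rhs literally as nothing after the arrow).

  | abbabab => bbabab => bbab => bb
  | abaabba => baabba => aabba => abba => bba => b
  | aaba => aba => ba => a
  | bba => b

ab->b; ba->a; bba->b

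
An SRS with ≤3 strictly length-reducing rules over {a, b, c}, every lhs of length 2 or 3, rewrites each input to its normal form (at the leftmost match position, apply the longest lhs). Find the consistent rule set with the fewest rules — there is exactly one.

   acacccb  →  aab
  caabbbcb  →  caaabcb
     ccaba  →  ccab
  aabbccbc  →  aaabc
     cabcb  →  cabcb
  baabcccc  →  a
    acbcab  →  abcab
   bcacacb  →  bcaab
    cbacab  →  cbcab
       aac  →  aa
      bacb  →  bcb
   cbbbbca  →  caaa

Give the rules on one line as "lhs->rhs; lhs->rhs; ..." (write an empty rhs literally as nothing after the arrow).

  | acacccb => aacccb => aaccb => aacb => aab
  | caabbbcb => caaabcb
  | ccaba => ccab
  | aabbccbc => aaaccbc => aaacbc => aaabc

ac->a; ba->b; bb->a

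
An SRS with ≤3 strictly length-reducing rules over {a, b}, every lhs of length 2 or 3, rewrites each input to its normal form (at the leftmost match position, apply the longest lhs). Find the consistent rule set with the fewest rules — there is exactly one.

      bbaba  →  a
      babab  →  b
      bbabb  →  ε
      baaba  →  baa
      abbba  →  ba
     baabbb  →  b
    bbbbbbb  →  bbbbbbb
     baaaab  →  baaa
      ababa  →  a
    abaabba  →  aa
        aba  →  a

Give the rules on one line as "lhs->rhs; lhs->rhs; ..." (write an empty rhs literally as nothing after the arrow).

ab->; abb->; bba->a

  | bbaba => aba => a
  | babab => bab => b
  | bbabb => abb => ε
  | baaba => baa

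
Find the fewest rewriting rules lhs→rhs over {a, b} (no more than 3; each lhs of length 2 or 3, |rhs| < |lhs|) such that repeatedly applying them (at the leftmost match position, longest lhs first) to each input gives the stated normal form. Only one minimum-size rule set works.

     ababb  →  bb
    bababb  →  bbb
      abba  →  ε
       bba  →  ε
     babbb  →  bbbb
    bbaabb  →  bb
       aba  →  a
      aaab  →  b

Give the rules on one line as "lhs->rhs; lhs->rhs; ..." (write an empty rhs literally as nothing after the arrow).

ab->b; aba->a; bba->

  | ababb => abb => bb
  | bababb => babb => bbb
  | abba => bba => ε
  | bba => ε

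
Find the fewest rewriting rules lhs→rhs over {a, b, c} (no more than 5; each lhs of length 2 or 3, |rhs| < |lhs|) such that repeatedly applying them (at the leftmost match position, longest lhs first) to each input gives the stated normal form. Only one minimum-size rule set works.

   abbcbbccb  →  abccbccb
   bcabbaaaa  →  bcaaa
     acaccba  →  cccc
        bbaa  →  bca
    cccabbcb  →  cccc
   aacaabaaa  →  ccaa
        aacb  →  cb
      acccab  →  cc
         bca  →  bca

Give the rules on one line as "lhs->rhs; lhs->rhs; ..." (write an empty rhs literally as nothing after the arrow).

  | abbcbbccb => abccbccb
  | bcabbaaaa => bbaaaa => bcaaa
  | acaccba => caccba => cccba => cccc
  | bbaa => bca

ac->c; ba->c; bcb->cc; cab->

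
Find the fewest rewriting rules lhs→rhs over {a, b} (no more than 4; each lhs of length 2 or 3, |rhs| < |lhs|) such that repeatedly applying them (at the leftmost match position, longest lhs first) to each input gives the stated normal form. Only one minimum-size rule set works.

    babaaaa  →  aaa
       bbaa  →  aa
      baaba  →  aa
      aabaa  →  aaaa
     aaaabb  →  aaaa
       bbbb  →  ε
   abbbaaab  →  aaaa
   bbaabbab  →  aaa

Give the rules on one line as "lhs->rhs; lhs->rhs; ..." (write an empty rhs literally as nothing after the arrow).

  | babaaaa => baaaa => aaa
  | bbaa => aa
  | baaba => aba => aa
  | aabaa => aaaa

ab->a; ba->; bb->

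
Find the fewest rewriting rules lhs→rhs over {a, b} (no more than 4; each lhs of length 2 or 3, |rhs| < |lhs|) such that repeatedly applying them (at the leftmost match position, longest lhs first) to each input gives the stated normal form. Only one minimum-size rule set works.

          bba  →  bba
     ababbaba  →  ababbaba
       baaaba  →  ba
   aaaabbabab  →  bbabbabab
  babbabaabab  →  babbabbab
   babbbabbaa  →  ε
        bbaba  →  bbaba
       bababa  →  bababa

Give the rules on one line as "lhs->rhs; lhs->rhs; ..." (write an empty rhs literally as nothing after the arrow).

  | bba
  | ababbaba
  | baaaba => bbbba => ba
  | aaaabbabab => bbabbabab

aa->; aaa->bb; bbb->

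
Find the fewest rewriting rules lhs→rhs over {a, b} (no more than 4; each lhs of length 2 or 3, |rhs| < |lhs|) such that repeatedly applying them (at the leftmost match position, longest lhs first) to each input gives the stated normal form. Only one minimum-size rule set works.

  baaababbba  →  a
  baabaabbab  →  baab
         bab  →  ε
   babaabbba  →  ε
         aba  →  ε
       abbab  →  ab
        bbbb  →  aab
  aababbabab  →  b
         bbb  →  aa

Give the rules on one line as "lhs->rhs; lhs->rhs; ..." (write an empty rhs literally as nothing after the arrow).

aba->; abb->; bab->; bbb->aa

  | baaababbba => baabbba => baba => a
  | baabaabbab => baabbab => baab
  | bab => ε
  | babaabbba => aabbba => aba => ε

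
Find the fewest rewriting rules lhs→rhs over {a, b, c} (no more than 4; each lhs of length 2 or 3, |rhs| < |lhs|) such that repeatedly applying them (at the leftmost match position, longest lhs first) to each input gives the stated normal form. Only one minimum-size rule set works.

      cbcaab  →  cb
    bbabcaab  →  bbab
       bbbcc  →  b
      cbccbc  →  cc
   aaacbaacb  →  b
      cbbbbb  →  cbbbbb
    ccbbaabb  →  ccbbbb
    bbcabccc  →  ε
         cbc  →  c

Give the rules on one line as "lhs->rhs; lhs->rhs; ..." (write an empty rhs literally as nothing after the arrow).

  | cbcaab => caab => cb
  | bbabcaab => bbaaab => bbab
  | bbbcc => bbc => b
  | cbccbc => ccbc => cc

aa->; ac->; bc->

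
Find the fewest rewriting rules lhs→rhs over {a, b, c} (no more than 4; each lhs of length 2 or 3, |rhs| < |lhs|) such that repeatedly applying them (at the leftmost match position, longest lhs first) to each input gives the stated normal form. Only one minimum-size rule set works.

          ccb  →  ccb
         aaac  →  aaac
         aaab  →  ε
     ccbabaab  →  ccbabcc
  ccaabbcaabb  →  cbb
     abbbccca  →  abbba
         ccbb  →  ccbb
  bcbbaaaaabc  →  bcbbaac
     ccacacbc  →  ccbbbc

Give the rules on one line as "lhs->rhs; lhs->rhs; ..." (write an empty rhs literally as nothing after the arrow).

  | ccb
  | aaac
  | aaab => acc => ε
  | ccbabaab => ccbabcc

aab->cc; acb->bb; acc->; ccc->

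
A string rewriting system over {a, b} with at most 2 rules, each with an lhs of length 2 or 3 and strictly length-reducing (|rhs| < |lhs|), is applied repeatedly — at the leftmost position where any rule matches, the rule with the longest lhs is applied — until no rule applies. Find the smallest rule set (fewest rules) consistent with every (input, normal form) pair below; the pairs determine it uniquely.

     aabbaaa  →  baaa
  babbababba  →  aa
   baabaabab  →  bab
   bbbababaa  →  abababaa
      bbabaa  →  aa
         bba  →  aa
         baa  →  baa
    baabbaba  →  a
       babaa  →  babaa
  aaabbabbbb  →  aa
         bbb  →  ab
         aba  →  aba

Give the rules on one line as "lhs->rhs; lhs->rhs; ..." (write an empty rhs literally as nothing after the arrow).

aab->; bb->a

  | aabbaaa => baaa
  | babbababba => baaababba => baabba => bba => aa
  | baabaabab => baabab => bab
  | bbbababaa => abababaa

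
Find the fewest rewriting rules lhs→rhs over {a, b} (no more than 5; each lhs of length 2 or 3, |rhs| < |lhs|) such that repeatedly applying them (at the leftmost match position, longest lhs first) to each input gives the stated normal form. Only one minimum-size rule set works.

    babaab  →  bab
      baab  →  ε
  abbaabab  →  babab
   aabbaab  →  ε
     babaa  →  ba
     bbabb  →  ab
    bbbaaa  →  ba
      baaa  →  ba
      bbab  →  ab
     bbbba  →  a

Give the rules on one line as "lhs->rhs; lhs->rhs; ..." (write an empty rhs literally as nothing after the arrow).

  | babaab => baaab => aaab => bab
  | baab => aab => bb => ε
  | abbaabab => abaabab => aaabab => babab
  | aabbaab => bbbaab => baab => aab => bb => ε

aa->b; abb->ab; baa->aa; bb->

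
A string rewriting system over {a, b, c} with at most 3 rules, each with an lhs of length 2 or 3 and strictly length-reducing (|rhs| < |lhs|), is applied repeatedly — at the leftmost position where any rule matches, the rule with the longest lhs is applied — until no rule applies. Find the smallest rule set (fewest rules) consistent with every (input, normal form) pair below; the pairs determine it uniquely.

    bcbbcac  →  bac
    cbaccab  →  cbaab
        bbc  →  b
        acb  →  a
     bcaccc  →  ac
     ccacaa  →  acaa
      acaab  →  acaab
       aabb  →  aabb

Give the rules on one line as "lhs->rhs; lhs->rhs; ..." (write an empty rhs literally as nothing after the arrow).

acb->a; bc->; cc->

  | bcbbcac => bbcac => bac
  | cbaccab => cbaab
  | bbc => b
  | acb => a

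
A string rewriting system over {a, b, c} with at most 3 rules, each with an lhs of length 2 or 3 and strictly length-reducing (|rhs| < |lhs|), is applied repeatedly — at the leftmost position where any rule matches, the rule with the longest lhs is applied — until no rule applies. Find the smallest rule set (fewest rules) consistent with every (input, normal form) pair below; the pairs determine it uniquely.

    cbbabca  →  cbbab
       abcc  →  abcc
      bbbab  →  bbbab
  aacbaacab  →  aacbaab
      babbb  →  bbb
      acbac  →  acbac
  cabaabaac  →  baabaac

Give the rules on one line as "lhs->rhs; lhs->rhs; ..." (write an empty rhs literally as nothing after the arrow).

  | cbbabca => cbbab
  | abcc
  | bbbab
  | aacbaacab => aacbaab

abb->b; ca->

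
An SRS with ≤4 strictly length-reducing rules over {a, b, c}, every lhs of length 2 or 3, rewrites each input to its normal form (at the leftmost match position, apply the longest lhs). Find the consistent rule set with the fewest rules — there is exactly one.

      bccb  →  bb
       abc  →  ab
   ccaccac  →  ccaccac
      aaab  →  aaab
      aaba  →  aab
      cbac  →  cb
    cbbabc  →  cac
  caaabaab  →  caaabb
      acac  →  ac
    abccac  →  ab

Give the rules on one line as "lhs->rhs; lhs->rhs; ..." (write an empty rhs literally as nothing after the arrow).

aca->a; ba->b; bbb->a; bc->b

  | bccb => bcb => bb
  | abc => ab
  | ccaccac
  | aaab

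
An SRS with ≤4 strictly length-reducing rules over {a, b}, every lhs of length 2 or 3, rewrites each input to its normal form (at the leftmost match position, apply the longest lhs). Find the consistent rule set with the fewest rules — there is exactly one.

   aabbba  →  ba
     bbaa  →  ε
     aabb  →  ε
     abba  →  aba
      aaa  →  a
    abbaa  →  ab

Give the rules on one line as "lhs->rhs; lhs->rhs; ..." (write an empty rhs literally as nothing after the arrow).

  | aabbba => bbba => ba
  | bbaa => aa => ε
  | aabb => bb => ε
  | abba => aba

aa->; abb->ab; bb->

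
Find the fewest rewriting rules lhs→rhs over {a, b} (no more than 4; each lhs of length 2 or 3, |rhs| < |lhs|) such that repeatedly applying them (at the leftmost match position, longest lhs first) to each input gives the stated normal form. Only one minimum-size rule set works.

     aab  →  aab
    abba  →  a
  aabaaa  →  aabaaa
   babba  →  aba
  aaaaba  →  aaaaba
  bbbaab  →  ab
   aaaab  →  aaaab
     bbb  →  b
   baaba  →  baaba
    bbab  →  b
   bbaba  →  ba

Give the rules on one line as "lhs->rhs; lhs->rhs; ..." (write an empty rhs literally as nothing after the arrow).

bab->a; bb->b; bba->

  | aab
  | abba => a
  | aabaaa
  | babba => aba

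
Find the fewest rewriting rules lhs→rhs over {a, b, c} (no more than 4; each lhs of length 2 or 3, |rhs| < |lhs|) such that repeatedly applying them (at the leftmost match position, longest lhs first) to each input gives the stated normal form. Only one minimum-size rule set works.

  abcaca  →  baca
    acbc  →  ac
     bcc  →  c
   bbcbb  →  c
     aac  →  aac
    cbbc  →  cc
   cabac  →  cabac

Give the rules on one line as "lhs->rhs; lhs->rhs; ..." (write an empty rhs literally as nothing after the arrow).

abc->b; bb->; bc->

  | abcaca => baca
  | acbc => ac
  | bcc => c
  | bbcbb => cbb => c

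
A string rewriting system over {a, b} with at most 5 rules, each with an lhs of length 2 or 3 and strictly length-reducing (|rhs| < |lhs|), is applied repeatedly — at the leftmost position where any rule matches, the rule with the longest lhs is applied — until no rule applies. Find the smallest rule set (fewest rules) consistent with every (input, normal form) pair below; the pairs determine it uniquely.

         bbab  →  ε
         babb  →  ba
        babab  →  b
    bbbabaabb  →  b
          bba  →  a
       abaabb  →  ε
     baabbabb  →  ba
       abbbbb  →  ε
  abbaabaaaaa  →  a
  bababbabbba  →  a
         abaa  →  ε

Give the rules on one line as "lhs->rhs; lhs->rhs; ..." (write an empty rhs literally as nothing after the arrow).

aa->; ab->; abb->a; bb->

  | bbab => ab => ε
  | babb => ba
  | babab => bab => b
  | bbbabaabb => babaabb => baabb => bbb => b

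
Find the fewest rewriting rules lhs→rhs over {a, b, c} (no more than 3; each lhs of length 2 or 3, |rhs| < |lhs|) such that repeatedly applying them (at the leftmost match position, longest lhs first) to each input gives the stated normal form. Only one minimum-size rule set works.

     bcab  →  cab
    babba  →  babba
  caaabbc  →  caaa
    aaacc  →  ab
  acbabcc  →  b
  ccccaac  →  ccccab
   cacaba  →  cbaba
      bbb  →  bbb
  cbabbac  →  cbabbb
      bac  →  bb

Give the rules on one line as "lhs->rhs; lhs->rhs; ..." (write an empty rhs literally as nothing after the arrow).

  | bcab => cab
  | babba
  | caaabbc => caaa
  | aaacc => aabc => aac => ab

ac->b; bbc->; bc->c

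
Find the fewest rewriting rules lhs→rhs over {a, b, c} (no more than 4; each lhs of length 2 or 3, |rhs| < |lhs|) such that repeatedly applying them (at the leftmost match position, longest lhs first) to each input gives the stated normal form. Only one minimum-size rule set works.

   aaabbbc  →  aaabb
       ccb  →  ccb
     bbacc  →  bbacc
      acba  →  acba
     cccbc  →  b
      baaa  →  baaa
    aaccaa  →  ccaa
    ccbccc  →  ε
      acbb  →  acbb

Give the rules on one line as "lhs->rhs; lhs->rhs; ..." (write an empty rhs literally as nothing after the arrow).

aac->c; bc->; ccc->b

  | aaabbbc => aaabb
  | ccb
  | bbacc
  | acba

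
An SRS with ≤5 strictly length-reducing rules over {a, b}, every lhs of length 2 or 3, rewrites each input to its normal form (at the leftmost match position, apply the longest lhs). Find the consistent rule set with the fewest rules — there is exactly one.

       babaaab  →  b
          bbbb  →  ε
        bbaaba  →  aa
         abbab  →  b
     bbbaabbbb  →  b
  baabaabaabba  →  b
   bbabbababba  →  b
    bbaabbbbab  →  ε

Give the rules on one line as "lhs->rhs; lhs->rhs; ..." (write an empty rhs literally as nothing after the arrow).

ab->; ba->b; bab->ba; bb->

  | babaaab => baaaab => baaab => baab => bab => ba => b
  | bbbb => bb => ε
  | bbaaba => aaba => aa
  | abbab => bab => ba => b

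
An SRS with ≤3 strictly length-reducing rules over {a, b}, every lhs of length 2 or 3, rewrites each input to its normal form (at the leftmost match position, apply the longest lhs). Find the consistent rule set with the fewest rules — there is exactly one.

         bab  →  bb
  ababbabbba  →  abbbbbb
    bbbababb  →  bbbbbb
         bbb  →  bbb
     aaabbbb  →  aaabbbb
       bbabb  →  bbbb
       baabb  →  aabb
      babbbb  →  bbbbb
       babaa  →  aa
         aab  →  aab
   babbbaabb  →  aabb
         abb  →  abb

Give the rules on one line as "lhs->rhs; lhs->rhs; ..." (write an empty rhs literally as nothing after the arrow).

  | bab => bb
  | ababbabbba => abbbabbba => abbbbbba => abbbbbb
  | bbbababb => bbbbabb => bbbbbb
  | bbb

ba->b; baa->aa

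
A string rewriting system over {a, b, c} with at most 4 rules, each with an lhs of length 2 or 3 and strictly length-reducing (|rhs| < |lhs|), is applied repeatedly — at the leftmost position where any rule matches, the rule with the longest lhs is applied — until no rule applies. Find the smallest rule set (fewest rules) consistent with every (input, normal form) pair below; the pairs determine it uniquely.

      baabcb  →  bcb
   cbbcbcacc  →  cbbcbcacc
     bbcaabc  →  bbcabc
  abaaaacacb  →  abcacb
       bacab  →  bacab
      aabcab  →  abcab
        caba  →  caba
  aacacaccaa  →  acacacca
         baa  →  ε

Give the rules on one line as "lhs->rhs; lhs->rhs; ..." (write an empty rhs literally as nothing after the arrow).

  | baabcb => bcb
  | cbbcbcacc
  | bbcaabc => bbcabc
  | abaaaacacb => aaacacb => abcacb

aa->a; aaa->ab; baa->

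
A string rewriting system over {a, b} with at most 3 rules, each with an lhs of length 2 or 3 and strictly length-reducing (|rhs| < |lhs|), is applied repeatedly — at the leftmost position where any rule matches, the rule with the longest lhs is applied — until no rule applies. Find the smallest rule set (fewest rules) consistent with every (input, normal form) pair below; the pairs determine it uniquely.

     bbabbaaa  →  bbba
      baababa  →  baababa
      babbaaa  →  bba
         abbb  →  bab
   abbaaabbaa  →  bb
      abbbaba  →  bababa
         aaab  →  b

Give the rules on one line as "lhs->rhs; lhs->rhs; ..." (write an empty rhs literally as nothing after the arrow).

aaa->; abb->ba

  | bbabbaaa => bbbaaaa => bbba
  | baababa
  | babbaaa => bbaaaa => bba
  | abbb => bab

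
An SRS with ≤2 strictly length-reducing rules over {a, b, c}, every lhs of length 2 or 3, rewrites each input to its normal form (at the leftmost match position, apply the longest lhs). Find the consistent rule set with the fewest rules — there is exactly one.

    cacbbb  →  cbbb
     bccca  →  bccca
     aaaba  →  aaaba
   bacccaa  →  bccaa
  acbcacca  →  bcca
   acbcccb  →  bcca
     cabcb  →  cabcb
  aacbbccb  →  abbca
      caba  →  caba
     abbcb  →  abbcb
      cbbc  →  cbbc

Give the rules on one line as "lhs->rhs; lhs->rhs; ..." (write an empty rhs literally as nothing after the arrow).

ac->; ccb->ca

  | cacbbb => cbbb
  | bccca
  | aaaba
  | bacccaa => bccaa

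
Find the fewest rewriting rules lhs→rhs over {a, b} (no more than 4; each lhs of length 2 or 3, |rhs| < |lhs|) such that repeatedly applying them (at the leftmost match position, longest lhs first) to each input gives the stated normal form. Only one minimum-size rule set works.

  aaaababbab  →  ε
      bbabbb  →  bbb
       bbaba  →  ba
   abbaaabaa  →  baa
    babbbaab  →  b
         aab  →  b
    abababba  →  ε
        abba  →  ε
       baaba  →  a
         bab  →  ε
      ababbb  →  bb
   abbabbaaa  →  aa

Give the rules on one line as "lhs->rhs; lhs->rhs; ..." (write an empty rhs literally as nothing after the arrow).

  | aaaababbab => aaababbab => aababbab => ababbab => babbab => bab => ε
  | bbabbb => bbb
  | bbaba => ba
  | abbaaabaa => bbaaabaa => aabaa => abaa => baa

ab->b; bab->; bba->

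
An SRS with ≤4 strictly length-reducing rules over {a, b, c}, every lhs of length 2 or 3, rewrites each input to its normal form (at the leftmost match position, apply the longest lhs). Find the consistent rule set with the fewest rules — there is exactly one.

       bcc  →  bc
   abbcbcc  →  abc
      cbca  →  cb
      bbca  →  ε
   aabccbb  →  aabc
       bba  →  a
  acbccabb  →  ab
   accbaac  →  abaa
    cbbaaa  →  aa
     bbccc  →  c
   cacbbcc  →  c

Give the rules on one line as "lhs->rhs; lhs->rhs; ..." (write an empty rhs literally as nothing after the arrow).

ac->a; bb->; ca->; cc->c

  | bcc => bc
  | abbcbcc => acbcc => abcc => abc
  | cbca => cb
  | bbca => ca => ε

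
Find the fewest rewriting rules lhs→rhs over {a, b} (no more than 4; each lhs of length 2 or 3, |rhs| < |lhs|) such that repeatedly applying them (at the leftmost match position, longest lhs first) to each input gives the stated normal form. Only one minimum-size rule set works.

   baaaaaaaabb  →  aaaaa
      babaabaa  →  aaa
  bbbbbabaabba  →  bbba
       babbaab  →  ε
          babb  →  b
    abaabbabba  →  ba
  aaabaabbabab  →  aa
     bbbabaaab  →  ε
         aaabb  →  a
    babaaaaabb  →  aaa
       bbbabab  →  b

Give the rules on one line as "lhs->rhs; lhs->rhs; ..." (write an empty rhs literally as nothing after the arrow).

  | baaaaaaaabb => aaaaaaabb => aaaaaab => aaaaa
  | babaabaa => aabaa => aaa
  | bbbbbabaabba => bbbbaabba => bbbabba => bbba
  | babbaab => baab => ab => ε

ab->; baa->a; bab->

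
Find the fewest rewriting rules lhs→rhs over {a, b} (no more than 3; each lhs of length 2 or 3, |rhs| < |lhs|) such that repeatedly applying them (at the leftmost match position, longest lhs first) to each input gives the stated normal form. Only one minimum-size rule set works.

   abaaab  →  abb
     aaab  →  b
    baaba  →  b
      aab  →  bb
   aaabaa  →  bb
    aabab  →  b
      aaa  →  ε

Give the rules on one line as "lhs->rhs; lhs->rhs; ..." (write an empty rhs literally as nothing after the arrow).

  | abaaab => abb
  | aaab => b
  | baaba => bbba => b
  | aab => bb

aa->b; aaa->; bba->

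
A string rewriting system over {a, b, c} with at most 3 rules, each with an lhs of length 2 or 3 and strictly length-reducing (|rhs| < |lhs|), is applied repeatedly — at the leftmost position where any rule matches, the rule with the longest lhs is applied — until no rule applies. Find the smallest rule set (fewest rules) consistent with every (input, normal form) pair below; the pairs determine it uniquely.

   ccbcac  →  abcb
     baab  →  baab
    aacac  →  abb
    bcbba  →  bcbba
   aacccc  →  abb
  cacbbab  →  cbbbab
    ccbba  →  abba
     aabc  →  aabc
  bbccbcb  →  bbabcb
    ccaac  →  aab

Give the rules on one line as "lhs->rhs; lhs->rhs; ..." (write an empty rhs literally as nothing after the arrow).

ac->b; cc->a

  | ccbcac => abcac => abcb
  | baab
  | aacac => abac => abb
  | bcbba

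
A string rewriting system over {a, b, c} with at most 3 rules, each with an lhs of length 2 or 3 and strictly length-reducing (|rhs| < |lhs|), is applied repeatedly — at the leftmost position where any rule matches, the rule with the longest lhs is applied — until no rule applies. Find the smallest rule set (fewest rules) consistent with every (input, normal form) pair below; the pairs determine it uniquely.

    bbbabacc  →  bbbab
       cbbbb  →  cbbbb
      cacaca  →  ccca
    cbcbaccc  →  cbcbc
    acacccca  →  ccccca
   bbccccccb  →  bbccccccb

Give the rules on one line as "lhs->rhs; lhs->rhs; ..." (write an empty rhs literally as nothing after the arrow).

aca->c; acc->

  | bbbabacc => bbbab
  | cbbbb
  | cacaca => ccca
  | cbcbaccc => cbcbc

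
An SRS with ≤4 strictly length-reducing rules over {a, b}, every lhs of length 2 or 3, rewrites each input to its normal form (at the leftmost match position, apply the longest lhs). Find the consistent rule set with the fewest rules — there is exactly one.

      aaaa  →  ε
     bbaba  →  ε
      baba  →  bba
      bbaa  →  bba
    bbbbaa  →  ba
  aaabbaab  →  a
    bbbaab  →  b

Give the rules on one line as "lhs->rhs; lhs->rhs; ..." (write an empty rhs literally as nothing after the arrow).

  | aaaa => aa => ε
  | bbaba => bbba => aa => ε
  | baba => bba
  | bbaa => bba

aa->; ab->b; baa->ba; bbb->a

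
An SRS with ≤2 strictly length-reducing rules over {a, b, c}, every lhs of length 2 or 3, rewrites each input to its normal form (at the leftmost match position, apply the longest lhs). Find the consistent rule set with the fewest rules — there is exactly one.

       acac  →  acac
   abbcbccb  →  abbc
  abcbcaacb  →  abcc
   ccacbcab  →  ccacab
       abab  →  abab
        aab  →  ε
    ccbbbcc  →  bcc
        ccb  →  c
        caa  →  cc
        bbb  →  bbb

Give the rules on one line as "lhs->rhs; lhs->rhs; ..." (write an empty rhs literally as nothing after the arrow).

aa->c; cb->

  | acac
  | abbcbccb => abbccb => abbc
  | abcbcaacb => abcaacb => abcccb => abcc
  | ccacbcab => ccacab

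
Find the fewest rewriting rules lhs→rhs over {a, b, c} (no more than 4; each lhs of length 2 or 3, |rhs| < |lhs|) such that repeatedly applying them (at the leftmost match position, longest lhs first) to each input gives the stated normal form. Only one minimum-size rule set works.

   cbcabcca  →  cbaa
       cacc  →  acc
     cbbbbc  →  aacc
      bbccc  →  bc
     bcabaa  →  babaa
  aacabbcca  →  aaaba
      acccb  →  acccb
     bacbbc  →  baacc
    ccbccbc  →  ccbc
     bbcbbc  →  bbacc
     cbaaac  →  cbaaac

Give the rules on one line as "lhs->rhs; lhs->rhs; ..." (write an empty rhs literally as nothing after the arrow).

bcc->; ca->a; cbb->ac

  | cbcabcca => cbabcca => cbaa
  | cacc => acc
  | cbbbbc => acbbc => aacc
  | bbccc => bc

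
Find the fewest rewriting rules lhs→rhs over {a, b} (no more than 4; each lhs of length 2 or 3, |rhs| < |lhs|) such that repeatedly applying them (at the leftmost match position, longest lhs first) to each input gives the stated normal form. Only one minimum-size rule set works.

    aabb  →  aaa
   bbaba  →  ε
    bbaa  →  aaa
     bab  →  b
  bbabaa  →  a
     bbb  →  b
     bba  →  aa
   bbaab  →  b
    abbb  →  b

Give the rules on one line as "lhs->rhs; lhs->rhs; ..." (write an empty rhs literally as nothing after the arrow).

  | aabb => aaa
  | bbaba => aaba => aba => ba => ε
  | bbaa => aaa
  | bab => b

ab->b; abb->aa; ba->; bb->a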